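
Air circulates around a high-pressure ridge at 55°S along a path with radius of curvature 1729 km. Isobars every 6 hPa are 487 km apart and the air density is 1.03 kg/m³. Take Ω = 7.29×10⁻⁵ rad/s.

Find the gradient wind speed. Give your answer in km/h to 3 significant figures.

38.0 km/h

Coriolis parameter at 55°S:
f = 2Ω sin φ = 2 × 7.29×10⁻⁵ × sin 55° = 1.19×10⁻⁴ s⁻¹
Pressure gradient: |∂P/∂n| = 600 Pa / 487000 m = 1.23×10⁻³ Pa/m
Geostrophic speed: V_g = |∂P/∂n|/(fρ) = 1.23×10⁻³/(1.19×10⁻⁴ × 1.03) = 10.0 m/s
Around a high, pressure-gradient force acts outward with centrifugal, so Coriolis balances both:
fV = (1/ρ)|∂P/∂n| + V²/R  →  V² − fR·V + fR·V_g = 0
With fR = 1.19×10⁻⁴ × 1729×10³ m = 206 m/s:
V = [fR − √((fR)² − 4 fR V_g)]/2 = [206 − √(206² − 4×206×10)]/2 = 10.6 m/s
Supergeostrophic (V > V_g = 10 m/s), as expected around a high.
Converting: 10.6 m/s × 3.6 = 38.0 km/h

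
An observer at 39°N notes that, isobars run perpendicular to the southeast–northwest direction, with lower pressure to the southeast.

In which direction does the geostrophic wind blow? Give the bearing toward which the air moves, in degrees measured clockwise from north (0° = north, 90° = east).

225°

The pressure-gradient force points toward the southeast (bearing 135°).
Geostrophic balance: in the Northern Hemisphere the Coriolis force deflects motion to the right, so the geostrophic wind blows 90° to the right of the pressure-gradient force (low pressure on the left).
Rotating 135° by 90° clockwise gives 225° — the wind blows toward the southwest.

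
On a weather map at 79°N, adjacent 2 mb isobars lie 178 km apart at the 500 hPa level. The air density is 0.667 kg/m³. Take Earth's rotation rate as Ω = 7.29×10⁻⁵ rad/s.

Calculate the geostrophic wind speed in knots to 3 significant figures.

22.9 knots

Coriolis parameter at 79°N:
f = 2Ω sin φ = 2 × 7.29×10⁻⁵ × sin 79° = 1.43×10⁻⁴ s⁻¹
Pressure gradient: |∂P/∂n| = 200 Pa / 178000 m = 1.12×10⁻³ Pa/m
Geostrophic balance (pressure-gradient force = Coriolis force):
V_g = (1/(fρ)) |∂P/∂n| = 1.12×10⁻³ / (1.43×10⁻⁴ × 0.667) = 11.8 m/s
Converting: 11.8 m/s × 1.944 = 22.9 knots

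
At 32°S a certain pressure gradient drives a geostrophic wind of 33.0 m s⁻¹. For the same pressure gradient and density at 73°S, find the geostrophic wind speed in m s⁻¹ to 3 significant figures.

18.3 m s⁻¹

With the same pressure gradient and density, V_g ∝ 1/f ∝ 1/sin φ.
V₂ = V₁ · sin φ₁ / sin φ₂ = 33.0 × sin 32° / sin 73°
V₂ = 33.0 × 0.5299/0.9563 = 18.3 m s⁻¹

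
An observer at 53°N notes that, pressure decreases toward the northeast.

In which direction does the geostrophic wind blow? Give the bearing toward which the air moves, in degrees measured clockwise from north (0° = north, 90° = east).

135°

The pressure-gradient force points toward the northeast (bearing 045°).
Geostrophic balance: in the Northern Hemisphere the Coriolis force deflects motion to the right, so the geostrophic wind blows 90° to the right of the pressure-gradient force (low pressure on the left).
Rotating 045° by 90° clockwise gives 135° — the wind blows toward the southeast.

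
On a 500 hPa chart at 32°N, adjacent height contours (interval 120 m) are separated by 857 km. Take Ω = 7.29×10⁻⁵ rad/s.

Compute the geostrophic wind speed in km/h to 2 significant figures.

64 km/h

Coriolis parameter at 32°N:
f = 2Ω sin φ = 2 × 7.29×10⁻⁵ × sin 32° = 7.73×10⁻⁵ s⁻¹
Height gradient: |∂Z/∂n| = 120 m / 857000 m = 1.40×10⁻⁴
On a pressure surface, geostrophic balance gives V_g = (g/f)|∂Z/∂n|:
V_g = 9.81 × 1.40×10⁻⁴ / 7.73×10⁻⁵ = 17.8 m/s
Converting: 17.8 m/s × 3.6 = 64 km/h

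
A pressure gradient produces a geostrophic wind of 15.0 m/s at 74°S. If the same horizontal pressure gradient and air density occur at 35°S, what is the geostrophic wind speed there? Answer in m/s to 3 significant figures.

25.1 m/s

With the same pressure gradient and density, V_g ∝ 1/f ∝ 1/sin φ.
V₂ = V₁ · sin φ₁ / sin φ₂ = 15.0 × sin 74° / sin 35°
V₂ = 15.0 × 0.9613/0.5736 = 25.1 m/s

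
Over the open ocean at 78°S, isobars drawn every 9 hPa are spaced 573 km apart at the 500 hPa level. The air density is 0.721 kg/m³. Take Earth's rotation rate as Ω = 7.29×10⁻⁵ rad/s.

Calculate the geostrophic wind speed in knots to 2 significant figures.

30 knots

Coriolis parameter at 78°S:
f = 2Ω sin φ = 2 × 7.29×10⁻⁵ × sin 78° = 1.43×10⁻⁴ s⁻¹
Pressure gradient: |∂P/∂n| = 900 Pa / 573000 m = 1.57×10⁻³ Pa/m
Geostrophic balance (pressure-gradient force = Coriolis force):
V_g = (1/(fρ)) |∂P/∂n| = 1.57×10⁻³ / (1.43×10⁻⁴ × 0.721) = 15.3 m/s
Converting: 15.3 m/s × 1.944 = 30 knots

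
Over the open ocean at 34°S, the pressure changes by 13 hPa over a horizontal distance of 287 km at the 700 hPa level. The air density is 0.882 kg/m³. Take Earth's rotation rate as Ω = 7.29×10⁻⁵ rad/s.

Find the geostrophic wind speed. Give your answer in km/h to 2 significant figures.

230 km/h

Coriolis parameter at 34°S:
f = 2Ω sin φ = 2 × 7.29×10⁻⁵ × sin 34° = 8.15×10⁻⁵ s⁻¹
Pressure gradient: |∂P/∂n| = 1300 Pa / 287000 m = 4.53×10⁻³ Pa/m
Geostrophic balance (pressure-gradient force = Coriolis force):
V_g = (1/(fρ)) |∂P/∂n| = 4.53×10⁻³ / (8.15×10⁻⁵ × 0.882) = 63.0 m/s
Converting: 63.0 m/s × 3.6 = 230 km/h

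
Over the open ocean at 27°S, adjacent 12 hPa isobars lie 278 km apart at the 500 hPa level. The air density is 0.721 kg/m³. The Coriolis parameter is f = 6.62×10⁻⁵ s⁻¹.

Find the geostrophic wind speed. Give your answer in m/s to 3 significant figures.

90.4 m/s

Pressure gradient: |∂P/∂n| = 1200 Pa / 278000 m = 4.32×10⁻³ Pa/m
Geostrophic balance (pressure-gradient force = Coriolis force):
V_g = (1/(fρ)) |∂P/∂n| = 4.32×10⁻³ / (6.62×10⁻⁵ × 0.721) = 90.4 m/s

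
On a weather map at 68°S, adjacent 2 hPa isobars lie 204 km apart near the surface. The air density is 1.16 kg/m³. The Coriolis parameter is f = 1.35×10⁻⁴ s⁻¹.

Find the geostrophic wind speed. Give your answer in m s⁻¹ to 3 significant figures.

6.26 m s⁻¹

Pressure gradient: |∂P/∂n| = 200 Pa / 204000 m = 9.80×10⁻⁴ Pa/m
Geostrophic balance (pressure-gradient force = Coriolis force):
V_g = (1/(fρ)) |∂P/∂n| = 9.80×10⁻⁴ / (1.35×10⁻⁴ × 1.16) = 6.26 m/s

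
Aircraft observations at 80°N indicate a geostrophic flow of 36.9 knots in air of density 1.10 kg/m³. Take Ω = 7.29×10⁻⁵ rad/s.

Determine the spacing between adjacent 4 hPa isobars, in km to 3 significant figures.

Coriolis parameter at 80°N:
f = 2Ω sin φ = 2 × 7.29×10⁻⁵ × sin 80° = 1.44×10⁻⁴ s⁻¹
Wind speed in SI: 36.9 knots = 19.0 m/s
Geostrophic balance rearranged: |∂P/∂n| = f ρ V_g
|∂P/∂n| = 1.44×10⁻⁴ × 1.10 × 19.0 = 3.00×10⁻³ Pa/m
Isobar spacing: Δn = ΔP/|∂P/∂n| = 400 Pa / 3.00×10⁻³ Pa/m = 133412 m ≈ 133 km

133 km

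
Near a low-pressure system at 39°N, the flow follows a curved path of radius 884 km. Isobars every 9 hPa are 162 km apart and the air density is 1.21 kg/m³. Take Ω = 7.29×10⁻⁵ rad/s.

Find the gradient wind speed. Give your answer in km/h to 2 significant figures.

Coriolis parameter at 39°N:
f = 2Ω sin φ = 2 × 7.29×10⁻⁵ × sin 39° = 9.18×10⁻⁵ s⁻¹
Pressure gradient: |∂P/∂n| = 900 Pa / 162000 m = 5.56×10⁻³ Pa/m
Geostrophic speed: V_g = |∂P/∂n|/(fρ) = 5.56×10⁻³/(9.18×10⁻⁵ × 1.21) = 50.0 m/s
Around a low, centrifugal force acts outward with Coriolis, so pressure-gradient force balances both:
(1/ρ)|∂P/∂n| = fV + V²/R  →  V² + fR·V − fR·V_g = 0
With fR = 9.18×10⁻⁵ × 884×10³ m = 81.1 m/s:
V = [−fR + √((fR)² + 4 fR V_g)]/2 = [−81.1 + √(81.1² + 4×81.1×50)]/2 = 35 m/s
Subgeostrophic (V < V_g = 50 m/s), as expected around a low.
Converting: 35 m/s × 3.6 = 130 km/h

130 km/h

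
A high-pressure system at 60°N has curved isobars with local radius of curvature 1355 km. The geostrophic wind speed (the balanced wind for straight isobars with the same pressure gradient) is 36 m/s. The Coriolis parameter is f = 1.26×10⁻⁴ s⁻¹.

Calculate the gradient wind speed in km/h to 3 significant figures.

Around a high, pressure-gradient force acts outward with centrifugal, so Coriolis balances both:
fV = (1/ρ)|∂P/∂n| + V²/R  →  V² − fR·V + fR·V_g = 0
With fR = 1.26×10⁻⁴ × 1355×10³ m = 171 m/s:
V = [fR − √((fR)² − 4 fR V_g)]/2 = [171 − √(171² − 4×171×36)]/2 = 51.6 m/s
Supergeostrophic (V > V_g = 36 m/s), as expected around a high.
Converting: 51.6 m/s × 3.6 = 186 km/h

186 km/h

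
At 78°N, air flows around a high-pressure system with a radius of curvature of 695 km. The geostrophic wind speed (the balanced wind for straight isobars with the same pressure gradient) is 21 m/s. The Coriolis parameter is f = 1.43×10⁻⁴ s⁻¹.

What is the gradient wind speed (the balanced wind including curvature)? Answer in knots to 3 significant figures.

58.6 knots

Around a high, pressure-gradient force acts outward with centrifugal, so Coriolis balances both:
fV = (1/ρ)|∂P/∂n| + V²/R  →  V² − fR·V + fR·V_g = 0
With fR = 1.43×10⁻⁴ × 695×10³ m = 99.4 m/s:
V = [fR − √((fR)² − 4 fR V_g)]/2 = [99.4 − √(99.4² − 4×99.4×21)]/2 = 30.1 m/s
Supergeostrophic (V > V_g = 21 m/s), as expected around a high.
Converting: 30.1 m/s × 1.944 = 58.6 knots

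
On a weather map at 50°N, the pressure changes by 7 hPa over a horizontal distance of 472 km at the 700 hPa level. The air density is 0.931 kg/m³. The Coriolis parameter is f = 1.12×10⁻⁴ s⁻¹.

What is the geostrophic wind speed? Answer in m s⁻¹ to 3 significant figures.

Pressure gradient: |∂P/∂n| = 700 Pa / 472000 m = 1.48×10⁻³ Pa/m
Geostrophic balance (pressure-gradient force = Coriolis force):
V_g = (1/(fρ)) |∂P/∂n| = 1.48×10⁻³ / (1.12×10⁻⁴ × 0.931) = 14.2 m/s

14.2 m s⁻¹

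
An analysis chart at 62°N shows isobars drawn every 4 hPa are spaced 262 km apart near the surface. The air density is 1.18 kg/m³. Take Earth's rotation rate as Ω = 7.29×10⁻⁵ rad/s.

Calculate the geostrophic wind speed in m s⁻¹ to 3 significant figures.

Coriolis parameter at 62°N:
f = 2Ω sin φ = 2 × 7.29×10⁻⁵ × sin 62° = 1.29×10⁻⁴ s⁻¹
Pressure gradient: |∂P/∂n| = 400 Pa / 262000 m = 1.53×10⁻³ Pa/m
Geostrophic balance (pressure-gradient force = Coriolis force):
V_g = (1/(fρ)) |∂P/∂n| = 1.53×10⁻³ / (1.29×10⁻⁴ × 1.18) = 10.1 m/s

10.1 m s⁻¹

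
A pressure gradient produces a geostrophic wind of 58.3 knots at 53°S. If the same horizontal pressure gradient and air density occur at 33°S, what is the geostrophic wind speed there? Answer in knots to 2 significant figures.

With the same pressure gradient and density, V_g ∝ 1/f ∝ 1/sin φ.
V₂ = V₁ · sin φ₁ / sin φ₂ = 58.3 × sin 53° / sin 33°
V₂ = 58.3 × 0.7986/0.5446 = 85 knots

85 knots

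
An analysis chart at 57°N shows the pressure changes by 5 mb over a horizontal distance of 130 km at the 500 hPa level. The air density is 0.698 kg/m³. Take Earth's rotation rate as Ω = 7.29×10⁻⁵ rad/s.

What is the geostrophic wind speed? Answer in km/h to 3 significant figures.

162 km/h

Coriolis parameter at 57°N:
f = 2Ω sin φ = 2 × 7.29×10⁻⁵ × sin 57° = 1.22×10⁻⁴ s⁻¹
Pressure gradient: |∂P/∂n| = 500 Pa / 130000 m = 3.85×10⁻³ Pa/m
Geostrophic balance (pressure-gradient force = Coriolis force):
V_g = (1/(fρ)) |∂P/∂n| = 3.85×10⁻³ / (1.22×10⁻⁴ × 0.698) = 45.1 m/s
Converting: 45.1 m/s × 3.6 = 162 km/h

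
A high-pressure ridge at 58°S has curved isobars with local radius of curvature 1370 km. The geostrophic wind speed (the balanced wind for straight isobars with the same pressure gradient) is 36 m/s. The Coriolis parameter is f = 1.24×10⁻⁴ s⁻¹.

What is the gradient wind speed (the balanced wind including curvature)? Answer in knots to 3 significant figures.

101 knots

Around a high, pressure-gradient force acts outward with centrifugal, so Coriolis balances both:
fV = (1/ρ)|∂P/∂n| + V²/R  →  V² − fR·V + fR·V_g = 0
With fR = 1.24×10⁻⁴ × 1370×10³ m = 170 m/s:
V = [fR − √((fR)² − 4 fR V_g)]/2 = [170 − √(170² − 4×170×36)]/2 = 51.8 m/s
Supergeostrophic (V > V_g = 36 m/s), as expected around a high.
Converting: 51.8 m/s × 1.944 = 101 knots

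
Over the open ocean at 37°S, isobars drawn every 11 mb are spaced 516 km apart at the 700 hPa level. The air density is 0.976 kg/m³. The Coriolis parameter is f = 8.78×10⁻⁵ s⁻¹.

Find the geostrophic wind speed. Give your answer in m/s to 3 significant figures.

Pressure gradient: |∂P/∂n| = 1100 Pa / 516000 m = 2.13×10⁻³ Pa/m
Geostrophic balance (pressure-gradient force = Coriolis force):
V_g = (1/(fρ)) |∂P/∂n| = 2.13×10⁻³ / (8.78×10⁻⁵ × 0.976) = 24.9 m/s

24.9 m/s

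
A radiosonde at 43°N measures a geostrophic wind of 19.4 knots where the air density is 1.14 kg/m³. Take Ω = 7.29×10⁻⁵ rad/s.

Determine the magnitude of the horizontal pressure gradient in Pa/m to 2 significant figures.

1.1×10⁻³ Pa/m

Coriolis parameter at 43°N:
f = 2Ω sin φ = 2 × 7.29×10⁻⁵ × sin 43° = 9.94×10⁻⁵ s⁻¹
Wind speed in SI: 19.4 knots = 9.98 m/s
Geostrophic balance rearranged: |∂P/∂n| = f ρ V_g
|∂P/∂n| = 9.94×10⁻⁵ × 1.14 × 9.98 = 1.13×10⁻³ Pa/m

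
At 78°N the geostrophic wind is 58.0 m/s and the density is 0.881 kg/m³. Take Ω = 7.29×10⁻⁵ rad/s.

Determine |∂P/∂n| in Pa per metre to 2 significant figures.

Coriolis parameter at 78°N:
f = 2Ω sin φ = 2 × 7.29×10⁻⁵ × sin 78° = 1.43×10⁻⁴ s⁻¹
Geostrophic balance rearranged: |∂P/∂n| = f ρ V_g
|∂P/∂n| = 1.43×10⁻⁴ × 0.881 × 58.0 = 7.29×10⁻³ Pa/m

7.3×10⁻³ Pa/m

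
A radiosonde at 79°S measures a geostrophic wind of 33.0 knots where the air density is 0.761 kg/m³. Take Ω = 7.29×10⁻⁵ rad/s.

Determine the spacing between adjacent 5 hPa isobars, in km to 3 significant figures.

270 km

Coriolis parameter at 79°S:
f = 2Ω sin φ = 2 × 7.29×10⁻⁵ × sin 79° = 1.43×10⁻⁴ s⁻¹
Wind speed in SI: 33.0 knots = 17.0 m/s
Geostrophic balance rearranged: |∂P/∂n| = f ρ V_g
|∂P/∂n| = 1.43×10⁻⁴ × 0.761 × 17.0 = 1.85×10⁻³ Pa/m
Isobar spacing: Δn = ΔP/|∂P/∂n| = 500 Pa / 1.85×10⁻³ Pa/m = 270414 m ≈ 270 km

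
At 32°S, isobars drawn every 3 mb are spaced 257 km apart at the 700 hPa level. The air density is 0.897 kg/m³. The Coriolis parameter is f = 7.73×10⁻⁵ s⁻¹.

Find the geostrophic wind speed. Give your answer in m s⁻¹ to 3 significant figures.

16.8 m s⁻¹

Pressure gradient: |∂P/∂n| = 300 Pa / 257000 m = 1.17×10⁻³ Pa/m
Geostrophic balance (pressure-gradient force = Coriolis force):
V_g = (1/(fρ)) |∂P/∂n| = 1.17×10⁻³ / (7.73×10⁻⁵ × 0.897) = 16.8 m/s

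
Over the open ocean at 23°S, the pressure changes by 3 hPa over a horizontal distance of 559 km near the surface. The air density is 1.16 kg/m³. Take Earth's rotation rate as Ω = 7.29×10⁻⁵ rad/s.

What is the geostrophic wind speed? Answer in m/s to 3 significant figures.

8.12 m/s

Coriolis parameter at 23°S:
f = 2Ω sin φ = 2 × 7.29×10⁻⁵ × sin 23° = 5.70×10⁻⁵ s⁻¹
Pressure gradient: |∂P/∂n| = 300 Pa / 559000 m = 5.37×10⁻⁴ Pa/m
Geostrophic balance (pressure-gradient force = Coriolis force):
V_g = (1/(fρ)) |∂P/∂n| = 5.37×10⁻⁴ / (5.70×10⁻⁵ × 1.16) = 8.12 m/s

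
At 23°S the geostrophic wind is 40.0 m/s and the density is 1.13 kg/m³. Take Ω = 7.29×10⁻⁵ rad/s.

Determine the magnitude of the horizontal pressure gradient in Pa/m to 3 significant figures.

2.57×10⁻³ Pa/m

Coriolis parameter at 23°S:
f = 2Ω sin φ = 2 × 7.29×10⁻⁵ × sin 23° = 5.70×10⁻⁵ s⁻¹
Geostrophic balance rearranged: |∂P/∂n| = f ρ V_g
|∂P/∂n| = 5.70×10⁻⁵ × 1.13 × 40.0 = 2.57×10⁻³ Pa/m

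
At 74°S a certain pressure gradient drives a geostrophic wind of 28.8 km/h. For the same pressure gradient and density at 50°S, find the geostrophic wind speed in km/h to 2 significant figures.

36 km/h

With the same pressure gradient and density, V_g ∝ 1/f ∝ 1/sin φ.
V₂ = V₁ · sin φ₁ / sin φ₂ = 28.8 × sin 74° / sin 50°
V₂ = 28.8 × 0.9613/0.7660 = 36 km/h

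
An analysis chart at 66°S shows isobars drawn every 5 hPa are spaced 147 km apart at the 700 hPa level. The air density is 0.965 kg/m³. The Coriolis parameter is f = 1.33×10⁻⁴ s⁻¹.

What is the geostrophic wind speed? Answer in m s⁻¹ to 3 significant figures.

26.5 m s⁻¹

Pressure gradient: |∂P/∂n| = 500 Pa / 147000 m = 3.40×10⁻³ Pa/m
Geostrophic balance (pressure-gradient force = Coriolis force):
V_g = (1/(fρ)) |∂P/∂n| = 3.40×10⁻³ / (1.33×10⁻⁴ × 0.965) = 26.5 m/s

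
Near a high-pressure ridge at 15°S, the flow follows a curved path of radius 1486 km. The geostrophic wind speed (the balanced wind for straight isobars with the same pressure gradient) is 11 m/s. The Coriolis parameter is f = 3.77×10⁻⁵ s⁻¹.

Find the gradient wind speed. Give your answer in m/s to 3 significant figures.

15.0 m/s

Around a high, pressure-gradient force acts outward with centrifugal, so Coriolis balances both:
fV = (1/ρ)|∂P/∂n| + V²/R  →  V² − fR·V + fR·V_g = 0
With fR = 3.77×10⁻⁵ × 1486×10³ m = 56.0 m/s:
V = [fR − √((fR)² − 4 fR V_g)]/2 = [56.0 − √(56.0² − 4×56.0×11)]/2 = 15 m/s
Supergeostrophic (V > V_g = 11 m/s), as expected around a high.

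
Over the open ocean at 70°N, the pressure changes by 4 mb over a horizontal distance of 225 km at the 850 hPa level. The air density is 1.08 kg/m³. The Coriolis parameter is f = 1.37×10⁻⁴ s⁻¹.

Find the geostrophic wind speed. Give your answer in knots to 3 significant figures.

Pressure gradient: |∂P/∂n| = 400 Pa / 225000 m = 1.78×10⁻³ Pa/m
Geostrophic balance (pressure-gradient force = Coriolis force):
V_g = (1/(fρ)) |∂P/∂n| = 1.78×10⁻³ / (1.37×10⁻⁴ × 1.08) = 12.0 m/s
Converting: 12.0 m/s × 1.944 = 23.4 knots

23.4 knots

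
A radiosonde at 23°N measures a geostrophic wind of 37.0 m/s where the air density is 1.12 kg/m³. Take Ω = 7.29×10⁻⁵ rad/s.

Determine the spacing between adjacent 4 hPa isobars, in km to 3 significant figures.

Coriolis parameter at 23°N:
f = 2Ω sin φ = 2 × 7.29×10⁻⁵ × sin 23° = 5.70×10⁻⁵ s⁻¹
Geostrophic balance rearranged: |∂P/∂n| = f ρ V_g
|∂P/∂n| = 5.70×10⁻⁵ × 1.12 × 37.0 = 2.36×10⁻³ Pa/m
Isobar spacing: Δn = ΔP/|∂P/∂n| = 400 Pa / 2.36×10⁻³ Pa/m = 169436 m ≈ 169 km

169 km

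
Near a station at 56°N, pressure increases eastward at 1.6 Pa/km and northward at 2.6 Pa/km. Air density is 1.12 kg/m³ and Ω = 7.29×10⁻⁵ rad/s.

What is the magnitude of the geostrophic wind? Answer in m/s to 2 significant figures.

23 m/s

Coriolis parameter at 56°N:
f = 2Ω sin φ = 2 × 7.29×10⁻⁵ × sin 56° = 1.21×10⁻⁴ s⁻¹
Component geostrophic relations (x east, y north):
u_g = −(1/(fρ)) ∂P/∂y,  v_g = (1/(fρ)) ∂P/∂x
u_g = −(2.6×10⁻³)/(1.21×10⁻⁴ × 1.12) = −19.2 m/s;  v_g = (1.6×10⁻³)/(1.21×10⁻⁴ × 1.12) = 11.8 m/s
|V_g| = √(u_g² + v_g²) = 22.6 m/s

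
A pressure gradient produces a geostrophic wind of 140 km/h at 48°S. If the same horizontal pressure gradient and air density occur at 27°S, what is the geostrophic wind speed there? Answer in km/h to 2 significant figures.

With the same pressure gradient and density, V_g ∝ 1/f ∝ 1/sin φ.
V₂ = V₁ · sin φ₁ / sin φ₂ = 140 × sin 48° / sin 27°
V₂ = 140 × 0.7431/0.4540 = 230 km/h

230 km/h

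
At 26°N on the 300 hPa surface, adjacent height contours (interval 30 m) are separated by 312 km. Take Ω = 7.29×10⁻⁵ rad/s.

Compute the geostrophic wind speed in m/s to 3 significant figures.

Coriolis parameter at 26°N:
f = 2Ω sin φ = 2 × 7.29×10⁻⁵ × sin 26° = 6.39×10⁻⁵ s⁻¹
Height gradient: |∂Z/∂n| = 30 m / 312000 m = 9.62×10⁻⁵
On a pressure surface, geostrophic balance gives V_g = (g/f)|∂Z/∂n|:
V_g = 9.81 × 9.62×10⁻⁵ / 6.39×10⁻⁵ = 14.8 m/s

14.8 m/s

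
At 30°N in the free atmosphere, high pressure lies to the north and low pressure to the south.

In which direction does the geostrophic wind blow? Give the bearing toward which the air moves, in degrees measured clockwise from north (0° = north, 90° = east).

270°

The pressure-gradient force points toward the south (bearing 180°).
Geostrophic balance: in the Northern Hemisphere the Coriolis force deflects motion to the right, so the geostrophic wind blows 90° to the right of the pressure-gradient force (low pressure on the left).
Rotating 180° by 90° clockwise gives 270° — the wind blows toward the west.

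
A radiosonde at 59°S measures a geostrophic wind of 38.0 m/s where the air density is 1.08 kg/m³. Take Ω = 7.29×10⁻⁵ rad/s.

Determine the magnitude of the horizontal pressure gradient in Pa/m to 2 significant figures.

Coriolis parameter at 59°S:
f = 2Ω sin φ = 2 × 7.29×10⁻⁵ × sin 59° = 1.25×10⁻⁴ s⁻¹
Geostrophic balance rearranged: |∂P/∂n| = f ρ V_g
|∂P/∂n| = 1.25×10⁻⁴ × 1.08 × 38.0 = 5.13×10⁻³ Pa/m

5.1×10⁻³ Pa/m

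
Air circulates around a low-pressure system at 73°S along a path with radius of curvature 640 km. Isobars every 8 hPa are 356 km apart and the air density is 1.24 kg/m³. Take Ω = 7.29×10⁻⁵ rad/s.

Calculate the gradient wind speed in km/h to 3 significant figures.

41.4 km/h

Coriolis parameter at 73°S:
f = 2Ω sin φ = 2 × 7.29×10⁻⁵ × sin 73° = 1.39×10⁻⁴ s⁻¹
Pressure gradient: |∂P/∂n| = 800 Pa / 356000 m = 2.25×10⁻³ Pa/m
Geostrophic speed: V_g = |∂P/∂n|/(fρ) = 2.25×10⁻³/(1.39×10⁻⁴ × 1.24) = 13.0 m/s
Around a low, centrifugal force acts outward with Coriolis, so pressure-gradient force balances both:
(1/ρ)|∂P/∂n| = fV + V²/R  →  V² + fR·V − fR·V_g = 0
With fR = 1.39×10⁻⁴ × 640×10³ m = 89.2 m/s:
V = [−fR + √((fR)² + 4 fR V_g)]/2 = [−89.2 + √(89.2² + 4×89.2×13)]/2 = 11.5 m/s
Subgeostrophic (V < V_g = 13 m/s), as expected around a low.
Converting: 11.5 m/s × 3.6 = 41.4 km/h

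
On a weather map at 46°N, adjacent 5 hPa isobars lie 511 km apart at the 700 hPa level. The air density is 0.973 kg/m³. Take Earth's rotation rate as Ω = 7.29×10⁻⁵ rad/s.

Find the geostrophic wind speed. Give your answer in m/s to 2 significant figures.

9.6 m/s

Coriolis parameter at 46°N:
f = 2Ω sin φ = 2 × 7.29×10⁻⁵ × sin 46° = 1.05×10⁻⁴ s⁻¹
Pressure gradient: |∂P/∂n| = 500 Pa / 511000 m = 9.78×10⁻⁴ Pa/m
Geostrophic balance (pressure-gradient force = Coriolis force):
V_g = (1/(fρ)) |∂P/∂n| = 9.78×10⁻⁴ / (1.05×10⁻⁴ × 0.973) = 9.59 m/s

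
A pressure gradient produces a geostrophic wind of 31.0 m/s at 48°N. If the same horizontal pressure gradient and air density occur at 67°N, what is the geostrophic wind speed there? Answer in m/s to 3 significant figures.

With the same pressure gradient and density, V_g ∝ 1/f ∝ 1/sin φ.
V₂ = V₁ · sin φ₁ / sin φ₂ = 31.0 × sin 48° / sin 67°
V₂ = 31.0 × 0.7431/0.9205 = 25.0 m/s

25.0 m/s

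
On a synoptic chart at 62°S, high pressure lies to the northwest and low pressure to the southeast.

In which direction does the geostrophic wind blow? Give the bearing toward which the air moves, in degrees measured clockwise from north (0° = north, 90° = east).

045°

The pressure-gradient force points toward the southeast (bearing 135°).
Geostrophic balance: in the Southern Hemisphere the Coriolis force deflects motion to the left, so the geostrophic wind blows 90° to the left of the pressure-gradient force (low pressure on the right).
Rotating 135° by 90° counterclockwise gives 045° — the wind blows toward the northeast.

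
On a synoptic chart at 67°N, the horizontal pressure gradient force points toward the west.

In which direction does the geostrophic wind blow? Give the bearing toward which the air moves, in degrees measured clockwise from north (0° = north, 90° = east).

The pressure-gradient force points toward the west (bearing 270°).
Geostrophic balance: in the Northern Hemisphere the Coriolis force deflects motion to the right, so the geostrophic wind blows 90° to the right of the pressure-gradient force (low pressure on the left).
Rotating 270° by 90° clockwise gives 000° — the wind blows toward the north.

000°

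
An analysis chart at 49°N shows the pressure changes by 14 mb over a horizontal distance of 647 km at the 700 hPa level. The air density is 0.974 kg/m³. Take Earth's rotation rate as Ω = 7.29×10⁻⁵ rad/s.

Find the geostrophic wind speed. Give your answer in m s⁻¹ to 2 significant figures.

Coriolis parameter at 49°N:
f = 2Ω sin φ = 2 × 7.29×10⁻⁵ × sin 49° = 1.10×10⁻⁴ s⁻¹
Pressure gradient: |∂P/∂n| = 1400 Pa / 647000 m = 2.16×10⁻³ Pa/m
Geostrophic balance (pressure-gradient force = Coriolis force):
V_g = (1/(fρ)) |∂P/∂n| = 2.16×10⁻³ / (1.10×10⁻⁴ × 0.974) = 20.2 m/s

20 m s⁻¹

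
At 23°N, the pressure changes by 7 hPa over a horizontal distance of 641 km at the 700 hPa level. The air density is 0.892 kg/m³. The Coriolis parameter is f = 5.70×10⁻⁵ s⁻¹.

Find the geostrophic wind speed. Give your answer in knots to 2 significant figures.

42 knots

Pressure gradient: |∂P/∂n| = 700 Pa / 641000 m = 1.09×10⁻³ Pa/m
Geostrophic balance (pressure-gradient force = Coriolis force):
V_g = (1/(fρ)) |∂P/∂n| = 1.09×10⁻³ / (5.70×10⁻⁵ × 0.892) = 21.5 m/s
Converting: 21.5 m/s × 1.944 = 42 knots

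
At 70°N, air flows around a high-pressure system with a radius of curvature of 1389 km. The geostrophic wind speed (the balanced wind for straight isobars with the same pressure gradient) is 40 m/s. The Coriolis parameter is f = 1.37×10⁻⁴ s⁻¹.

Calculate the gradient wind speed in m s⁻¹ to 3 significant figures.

57.2 m s⁻¹

Around a high, pressure-gradient force acts outward with centrifugal, so Coriolis balances both:
fV = (1/ρ)|∂P/∂n| + V²/R  →  V² − fR·V + fR·V_g = 0
With fR = 1.37×10⁻⁴ × 1389×10³ m = 190 m/s:
V = [fR − √((fR)² − 4 fR V_g)]/2 = [190 − √(190² − 4×190×40)]/2 = 57.2 m/s
Supergeostrophic (V > V_g = 40 m/s), as expected around a high.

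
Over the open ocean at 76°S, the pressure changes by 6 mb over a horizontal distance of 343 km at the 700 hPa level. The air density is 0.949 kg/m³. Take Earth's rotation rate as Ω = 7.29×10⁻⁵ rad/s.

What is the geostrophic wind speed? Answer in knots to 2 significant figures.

Coriolis parameter at 76°S:
f = 2Ω sin φ = 2 × 7.29×10⁻⁵ × sin 76° = 1.41×10⁻⁴ s⁻¹
Pressure gradient: |∂P/∂n| = 600 Pa / 343000 m = 1.75×10⁻³ Pa/m
Geostrophic balance (pressure-gradient force = Coriolis force):
V_g = (1/(fρ)) |∂P/∂n| = 1.75×10⁻³ / (1.41×10⁻⁴ × 0.949) = 13.0 m/s
Converting: 13.0 m/s × 1.944 = 25 knots

25 knots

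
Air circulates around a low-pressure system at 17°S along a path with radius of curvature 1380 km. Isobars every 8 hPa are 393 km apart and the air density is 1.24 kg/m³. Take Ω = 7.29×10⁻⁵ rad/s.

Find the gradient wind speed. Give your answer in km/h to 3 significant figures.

95.5 km/h

Coriolis parameter at 17°S:
f = 2Ω sin φ = 2 × 7.29×10⁻⁵ × sin 17° = 4.26×10⁻⁵ s⁻¹
Pressure gradient: |∂P/∂n| = 800 Pa / 393000 m = 2.04×10⁻³ Pa/m
Geostrophic speed: V_g = |∂P/∂n|/(fρ) = 2.04×10⁻³/(4.26×10⁻⁵ × 1.24) = 38.5 m/s
Around a low, centrifugal force acts outward with Coriolis, so pressure-gradient force balances both:
(1/ρ)|∂P/∂n| = fV + V²/R  →  V² + fR·V − fR·V_g = 0
With fR = 4.26×10⁻⁵ × 1380×10³ m = 58.8 m/s:
V = [−fR + √((fR)² + 4 fR V_g)]/2 = [−58.8 + √(58.8² + 4×58.8×38.5)]/2 = 26.5 m/s
Subgeostrophic (V < V_g = 38.5 m/s), as expected around a low.
Converting: 26.5 m/s × 3.6 = 95.5 km/h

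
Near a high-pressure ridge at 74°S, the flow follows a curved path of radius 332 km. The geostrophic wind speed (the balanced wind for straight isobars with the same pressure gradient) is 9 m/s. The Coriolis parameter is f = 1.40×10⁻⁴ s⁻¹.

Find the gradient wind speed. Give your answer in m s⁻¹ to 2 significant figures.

12 m s⁻¹

Around a high, pressure-gradient force acts outward with centrifugal, so Coriolis balances both:
fV = (1/ρ)|∂P/∂n| + V²/R  →  V² − fR·V + fR·V_g = 0
With fR = 1.40×10⁻⁴ × 332×10³ m = 46.5 m/s:
V = [fR − √((fR)² − 4 fR V_g)]/2 = [46.5 − √(46.5² − 4×46.5×9)]/2 = 12.2 m/s
Supergeostrophic (V > V_g = 9 m/s), as expected around a high.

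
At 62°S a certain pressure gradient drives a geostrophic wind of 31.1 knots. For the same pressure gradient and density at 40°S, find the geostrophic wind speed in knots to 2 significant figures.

43 knots

With the same pressure gradient and density, V_g ∝ 1/f ∝ 1/sin φ.
V₂ = V₁ · sin φ₁ / sin φ₂ = 31.1 × sin 62° / sin 40°
V₂ = 31.1 × 0.8829/0.6428 = 43 knots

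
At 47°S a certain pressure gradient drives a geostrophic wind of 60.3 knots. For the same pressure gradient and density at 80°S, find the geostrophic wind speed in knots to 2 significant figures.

With the same pressure gradient and density, V_g ∝ 1/f ∝ 1/sin φ.
V₂ = V₁ · sin φ₁ / sin φ₂ = 60.3 × sin 47° / sin 80°
V₂ = 60.3 × 0.7314/0.9848 = 45 knots

45 knots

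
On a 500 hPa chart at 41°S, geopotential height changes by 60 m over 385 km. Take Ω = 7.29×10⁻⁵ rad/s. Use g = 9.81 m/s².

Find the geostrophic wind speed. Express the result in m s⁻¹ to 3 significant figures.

16.0 m s⁻¹

Coriolis parameter at 41°S:
f = 2Ω sin φ = 2 × 7.29×10⁻⁵ × sin 41° = 9.57×10⁻⁵ s⁻¹
Height gradient: |∂Z/∂n| = 60 m / 385000 m = 1.56×10⁻⁴
On a pressure surface, geostrophic balance gives V_g = (g/f)|∂Z/∂n|:
V_g = 9.81 × 1.56×10⁻⁴ / 9.57×10⁻⁵ = 16.0 m/s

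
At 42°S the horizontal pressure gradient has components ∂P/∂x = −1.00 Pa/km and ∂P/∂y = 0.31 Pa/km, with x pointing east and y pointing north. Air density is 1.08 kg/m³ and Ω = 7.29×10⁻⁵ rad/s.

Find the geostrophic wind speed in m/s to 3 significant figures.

Coriolis parameter at 42°S:
f = 2Ω sin φ = 2 × 7.29×10⁻⁵ × sin 42° = 9.76×10⁻⁵ s⁻¹
In the Southern Hemisphere f is negative: f = −9.76×10⁻⁵ s⁻¹.
Component geostrophic relations (x east, y north):
u_g = −(1/(fρ)) ∂P/∂y,  v_g = (1/(fρ)) ∂P/∂x
u_g = −(0.31×10⁻³)/(−9.76×10⁻⁵ × 1.08) = 2.94 m/s;  v_g = (−1.00×10⁻³)/(−9.76×10⁻⁵ × 1.08) = 9.49 m/s
|V_g| = √(u_g² + v_g²) = 9.94 m/s

9.94 m/s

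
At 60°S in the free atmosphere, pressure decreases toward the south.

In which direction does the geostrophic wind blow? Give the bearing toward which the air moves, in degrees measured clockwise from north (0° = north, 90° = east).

090°

The pressure-gradient force points toward the south (bearing 180°).
Geostrophic balance: in the Southern Hemisphere the Coriolis force deflects motion to the left, so the geostrophic wind blows 90° to the left of the pressure-gradient force (low pressure on the right).
Rotating 180° by 90° counterclockwise gives 090° — the wind blows toward the east.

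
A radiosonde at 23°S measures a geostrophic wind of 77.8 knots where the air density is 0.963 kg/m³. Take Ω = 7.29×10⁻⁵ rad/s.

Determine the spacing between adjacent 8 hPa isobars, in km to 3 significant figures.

364 km

Coriolis parameter at 23°S:
f = 2Ω sin φ = 2 × 7.29×10⁻⁵ × sin 23° = 5.70×10⁻⁵ s⁻¹
Wind speed in SI: 77.8 knots = 40.0 m/s
Geostrophic balance rearranged: |∂P/∂n| = f ρ V_g
|∂P/∂n| = 5.70×10⁻⁵ × 0.963 × 40.0 = 2.20×10⁻³ Pa/m
Isobar spacing: Δn = ΔP/|∂P/∂n| = 800 Pa / 2.20×10⁻³ Pa/m = 364343 m ≈ 364 km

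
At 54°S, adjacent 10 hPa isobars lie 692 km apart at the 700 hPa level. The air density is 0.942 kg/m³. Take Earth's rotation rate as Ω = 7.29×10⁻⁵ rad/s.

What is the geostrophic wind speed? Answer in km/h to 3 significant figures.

46.8 km/h

Coriolis parameter at 54°S:
f = 2Ω sin φ = 2 × 7.29×10⁻⁵ × sin 54° = 1.18×10⁻⁴ s⁻¹
Pressure gradient: |∂P/∂n| = 1000 Pa / 692000 m = 1.45×10⁻³ Pa/m
Geostrophic balance (pressure-gradient force = Coriolis force):
V_g = (1/(fρ)) |∂P/∂n| = 1.45×10⁻³ / (1.18×10⁻⁴ × 0.942) = 13.0 m/s
Converting: 13.0 m/s × 3.6 = 46.8 km/h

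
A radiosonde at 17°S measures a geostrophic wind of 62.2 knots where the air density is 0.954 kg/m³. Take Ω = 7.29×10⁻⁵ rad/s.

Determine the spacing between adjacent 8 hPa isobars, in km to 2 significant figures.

Coriolis parameter at 17°S:
f = 2Ω sin φ = 2 × 7.29×10⁻⁵ × sin 17° = 4.26×10⁻⁵ s⁻¹
Wind speed in SI: 62.2 knots = 32.0 m/s
Geostrophic balance rearranged: |∂P/∂n| = f ρ V_g
|∂P/∂n| = 4.26×10⁻⁵ × 0.954 × 32.0 = 1.30×10⁻³ Pa/m
Isobar spacing: Δn = ΔP/|∂P/∂n| = 800 Pa / 1.30×10⁻³ Pa/m = 614781 m ≈ 610 km

610 km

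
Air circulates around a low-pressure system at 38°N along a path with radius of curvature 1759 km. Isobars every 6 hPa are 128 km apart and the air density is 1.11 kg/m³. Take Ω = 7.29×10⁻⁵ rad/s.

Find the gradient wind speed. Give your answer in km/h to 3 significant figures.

137 km/h

Coriolis parameter at 38°N:
f = 2Ω sin φ = 2 × 7.29×10⁻⁵ × sin 38° = 8.98×10⁻⁵ s⁻¹
Pressure gradient: |∂P/∂n| = 600 Pa / 128000 m = 4.69×10⁻³ Pa/m
Geostrophic speed: V_g = |∂P/∂n|/(fρ) = 4.69×10⁻³/(8.98×10⁻⁵ × 1.11) = 47.0 m/s
Around a low, centrifugal force acts outward with Coriolis, so pressure-gradient force balances both:
(1/ρ)|∂P/∂n| = fV + V²/R  →  V² + fR·V − fR·V_g = 0
With fR = 8.98×10⁻⁵ × 1759×10³ m = 158 m/s:
V = [−fR + √((fR)² + 4 fR V_g)]/2 = [−158 + √(158² + 4×158×47)]/2 = 37.9 m/s
Subgeostrophic (V < V_g = 47 m/s), as expected around a low.
Converting: 37.9 m/s × 3.6 = 137 km/h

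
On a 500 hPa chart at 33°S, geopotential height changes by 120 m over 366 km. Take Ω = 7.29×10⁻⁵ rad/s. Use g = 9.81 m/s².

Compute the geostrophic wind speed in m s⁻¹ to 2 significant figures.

41 m s⁻¹

Coriolis parameter at 33°S:
f = 2Ω sin φ = 2 × 7.29×10⁻⁵ × sin 33° = 7.94×10⁻⁵ s⁻¹
Height gradient: |∂Z/∂n| = 120 m / 366000 m = 3.28×10⁻⁴
On a pressure surface, geostrophic balance gives V_g = (g/f)|∂Z/∂n|:
V_g = 9.81 × 3.28×10⁻⁴ / 7.94×10⁻⁵ = 40.5 m/s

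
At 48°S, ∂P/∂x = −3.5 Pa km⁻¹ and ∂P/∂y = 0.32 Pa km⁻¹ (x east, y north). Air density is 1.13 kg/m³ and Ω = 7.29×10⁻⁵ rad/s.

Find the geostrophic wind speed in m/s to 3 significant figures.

Coriolis parameter at 48°S:
f = 2Ω sin φ = 2 × 7.29×10⁻⁵ × sin 48° = 1.08×10⁻⁴ s⁻¹
In the Southern Hemisphere f is negative: f = −1.08×10⁻⁴ s⁻¹.
Component geostrophic relations (x east, y north):
u_g = −(1/(fρ)) ∂P/∂y,  v_g = (1/(fρ)) ∂P/∂x
u_g = −(0.32×10⁻³)/(−1.08×10⁻⁴ × 1.13) = 2.61 m/s;  v_g = (−3.5×10⁻³)/(−1.08×10⁻⁴ × 1.13) = 28.6 m/s
|V_g| = √(u_g² + v_g²) = 28.7 m/s

28.7 m/s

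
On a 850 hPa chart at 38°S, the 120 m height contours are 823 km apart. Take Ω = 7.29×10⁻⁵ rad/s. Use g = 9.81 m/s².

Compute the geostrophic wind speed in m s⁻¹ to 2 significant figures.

Coriolis parameter at 38°S:
f = 2Ω sin φ = 2 × 7.29×10⁻⁵ × sin 38° = 8.98×10⁻⁵ s⁻¹
Height gradient: |∂Z/∂n| = 120 m / 823000 m = 1.46×10⁻⁴
On a pressure surface, geostrophic balance gives V_g = (g/f)|∂Z/∂n|:
V_g = 9.81 × 1.46×10⁻⁴ / 8.98×10⁻⁵ = 15.9 m/s

16 m s⁻¹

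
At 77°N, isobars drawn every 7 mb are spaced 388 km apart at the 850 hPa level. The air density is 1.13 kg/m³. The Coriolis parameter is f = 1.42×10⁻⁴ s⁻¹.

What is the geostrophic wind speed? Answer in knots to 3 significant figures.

21.9 knots

Pressure gradient: |∂P/∂n| = 700 Pa / 388000 m = 1.80×10⁻³ Pa/m
Geostrophic balance (pressure-gradient force = Coriolis force):
V_g = (1/(fρ)) |∂P/∂n| = 1.80×10⁻³ / (1.42×10⁻⁴ × 1.13) = 11.2 m/s
Converting: 11.2 m/s × 1.944 = 21.9 knots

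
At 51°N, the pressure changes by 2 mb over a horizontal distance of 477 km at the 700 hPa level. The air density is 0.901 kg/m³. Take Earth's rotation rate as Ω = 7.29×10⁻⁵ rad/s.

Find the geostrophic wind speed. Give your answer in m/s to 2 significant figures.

4.1 m/s

Coriolis parameter at 51°N:
f = 2Ω sin φ = 2 × 7.29×10⁻⁵ × sin 51° = 1.13×10⁻⁴ s⁻¹
Pressure gradient: |∂P/∂n| = 200 Pa / 477000 m = 4.19×10⁻⁴ Pa/m
Geostrophic balance (pressure-gradient force = Coriolis force):
V_g = (1/(fρ)) |∂P/∂n| = 4.19×10⁻⁴ / (1.13×10⁻⁴ × 0.901) = 4.11 m/s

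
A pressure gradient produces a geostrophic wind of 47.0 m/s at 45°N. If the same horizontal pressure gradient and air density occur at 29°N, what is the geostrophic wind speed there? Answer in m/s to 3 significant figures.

68.6 m/s

With the same pressure gradient and density, V_g ∝ 1/f ∝ 1/sin φ.
V₂ = V₁ · sin φ₁ / sin φ₂ = 47.0 × sin 45° / sin 29°
V₂ = 47.0 × 0.7071/0.4848 = 68.6 m/s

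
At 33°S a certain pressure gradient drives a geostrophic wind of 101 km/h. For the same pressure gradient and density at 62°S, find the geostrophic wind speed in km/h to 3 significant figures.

With the same pressure gradient and density, V_g ∝ 1/f ∝ 1/sin φ.
V₂ = V₁ · sin φ₁ / sin φ₂ = 101 × sin 33° / sin 62°
V₂ = 101 × 0.5446/0.8829 = 62.3 km/h

62.3 km/h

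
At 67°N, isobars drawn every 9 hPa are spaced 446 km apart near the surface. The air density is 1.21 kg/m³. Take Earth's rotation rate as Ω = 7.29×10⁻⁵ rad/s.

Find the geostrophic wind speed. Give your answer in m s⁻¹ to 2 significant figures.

Coriolis parameter at 67°N:
f = 2Ω sin φ = 2 × 7.29×10⁻⁵ × sin 67° = 1.34×10⁻⁴ s⁻¹
Pressure gradient: |∂P/∂n| = 900 Pa / 446000 m = 2.02×10⁻³ Pa/m
Geostrophic balance (pressure-gradient force = Coriolis force):
V_g = (1/(fρ)) |∂P/∂n| = 2.02×10⁻³ / (1.34×10⁻⁴ × 1.21) = 12.4 m/s

12 m s⁻¹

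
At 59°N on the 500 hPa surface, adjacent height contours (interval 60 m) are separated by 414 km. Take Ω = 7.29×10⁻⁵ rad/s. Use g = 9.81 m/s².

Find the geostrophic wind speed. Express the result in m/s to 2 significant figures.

Coriolis parameter at 59°N:
f = 2Ω sin φ = 2 × 7.29×10⁻⁵ × sin 59° = 1.25×10⁻⁴ s⁻¹
Height gradient: |∂Z/∂n| = 60 m / 414000 m = 1.45×10⁻⁴
On a pressure surface, geostrophic balance gives V_g = (g/f)|∂Z/∂n|:
V_g = 9.81 × 1.45×10⁻⁴ / 1.25×10⁻⁴ = 11.4 m/s

11 m/s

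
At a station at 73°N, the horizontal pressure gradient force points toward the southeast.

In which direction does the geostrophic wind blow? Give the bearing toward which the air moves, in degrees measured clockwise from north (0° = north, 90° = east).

The pressure-gradient force points toward the southeast (bearing 135°).
Geostrophic balance: in the Northern Hemisphere the Coriolis force deflects motion to the right, so the geostrophic wind blows 90° to the right of the pressure-gradient force (low pressure on the left).
Rotating 135° by 90° clockwise gives 225° — the wind blows toward the southwest.

225°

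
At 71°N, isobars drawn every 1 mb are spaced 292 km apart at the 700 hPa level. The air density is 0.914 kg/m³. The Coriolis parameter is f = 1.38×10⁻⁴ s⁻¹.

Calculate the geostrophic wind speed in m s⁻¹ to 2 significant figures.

2.7 m s⁻¹

Pressure gradient: |∂P/∂n| = 100 Pa / 292000 m = 3.42×10⁻⁴ Pa/m
Geostrophic balance (pressure-gradient force = Coriolis force):
V_g = (1/(fρ)) |∂P/∂n| = 3.42×10⁻⁴ / (1.38×10⁻⁴ × 0.914) = 2.72 m/s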